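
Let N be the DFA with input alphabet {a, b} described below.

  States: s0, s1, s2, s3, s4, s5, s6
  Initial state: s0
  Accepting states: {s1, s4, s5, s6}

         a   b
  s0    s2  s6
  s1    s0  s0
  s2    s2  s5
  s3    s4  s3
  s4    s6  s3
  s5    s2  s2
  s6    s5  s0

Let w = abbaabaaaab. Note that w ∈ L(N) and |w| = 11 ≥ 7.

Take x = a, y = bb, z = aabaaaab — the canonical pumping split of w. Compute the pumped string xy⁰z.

aaabaaaab

xy⁰z = xz = a·aabaaaab = aaabaaaab.
Reading y = bb takes N from s2 back to s2, so after x the machine is still in s2, and z then leads to the accepting state s5. Hence aaabaaaab ∈ L(N).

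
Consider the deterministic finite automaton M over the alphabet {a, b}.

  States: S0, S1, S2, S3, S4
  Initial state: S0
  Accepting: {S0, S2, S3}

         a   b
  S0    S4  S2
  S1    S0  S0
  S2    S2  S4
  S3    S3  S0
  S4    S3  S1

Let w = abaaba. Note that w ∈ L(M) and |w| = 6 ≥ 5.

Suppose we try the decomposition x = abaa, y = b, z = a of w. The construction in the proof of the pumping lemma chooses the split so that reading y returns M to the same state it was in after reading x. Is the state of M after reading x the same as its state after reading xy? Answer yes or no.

no

State sequence: S0 -a-> S4 -b-> S1 -a-> S0 -a-> S4 -b-> S1

After x (step 4): S4. After xy (step 5): S1.
They differ (S4 ≠ S1), so y is not a cycle from the state after x; this split is not the one the pumping-lemma construction produces, and pumping y need not keep the string in L(M).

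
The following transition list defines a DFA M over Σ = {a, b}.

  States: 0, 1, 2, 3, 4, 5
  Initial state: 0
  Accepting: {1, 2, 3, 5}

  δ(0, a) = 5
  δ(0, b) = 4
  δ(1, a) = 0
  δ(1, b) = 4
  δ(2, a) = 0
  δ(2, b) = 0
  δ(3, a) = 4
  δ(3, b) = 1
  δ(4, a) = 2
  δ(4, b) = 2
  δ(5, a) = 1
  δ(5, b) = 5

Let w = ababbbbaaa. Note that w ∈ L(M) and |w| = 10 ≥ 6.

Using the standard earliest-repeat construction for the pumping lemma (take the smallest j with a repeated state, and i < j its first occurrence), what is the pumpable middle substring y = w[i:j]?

b

Run of M on w = a b a b b b b a a a:
  step 0: 0  (start)
  step 1: 5  (read a: 0→5)
  step 2: 5  (read b: 5→5)   ← first repeat (5 seen earlier)
  step 3: 1  (read a: 5→1)
  step 4: 4  (read b: 1→4)
  step 5: 2  (read b: 4→2)
  step 6: 0  (read b: 2→0)
  step 7: 4  (read b: 0→4)
  step 8: 2  (read a: 4→2)
  step 9: 0  (read a: 2→0)
  step 10: 5  (read a: 0→5)

So i = 1, j = 2, giving x = w[0:1] = a, y = w[1:2] = b, z = w[2:10] = abbbbaaa.
Check: |xy| = 2 ≤ 6 and |y| = 1 ≥ 1. Reading y takes M from 5 back to 5, so every xyⁱz is accepted.
Since M has 6 states, any run of length ≥ 6 visits 6+1 states, so by pigeonhole some state repeats within the first 6 steps — that repeat gives the pumpable loop.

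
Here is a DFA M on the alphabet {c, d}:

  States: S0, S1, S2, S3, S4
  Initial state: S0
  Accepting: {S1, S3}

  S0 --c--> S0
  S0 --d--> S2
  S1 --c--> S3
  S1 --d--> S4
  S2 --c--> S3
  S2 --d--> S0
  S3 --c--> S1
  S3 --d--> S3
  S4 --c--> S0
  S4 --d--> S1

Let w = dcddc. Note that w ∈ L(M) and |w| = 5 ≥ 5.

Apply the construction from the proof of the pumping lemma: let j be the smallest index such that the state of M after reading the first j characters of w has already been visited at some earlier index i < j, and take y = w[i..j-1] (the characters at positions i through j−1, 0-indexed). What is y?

Run of M on w = d c d d c:
  step 0: S0  (start)
  step 1: S2  (read d: S0→S2)
  step 2: S3  (read c: S2→S3)
  step 3: S3  (read d: S3→S3)   ← first repeat (S3 seen earlier)
  step 4: S3  (read d: S3→S3)
  step 5: S1  (read c: S3→S1)

So i = 2, j = 3, giving x = w[0:2] = dc, y = w[2:3] = d, z = w[3:5] = dc.
Check: |xy| = 3 ≤ 5 and |y| = 1 ≥ 1. Reading y takes M from S3 back to S3, so every xyⁱz is accepted.

d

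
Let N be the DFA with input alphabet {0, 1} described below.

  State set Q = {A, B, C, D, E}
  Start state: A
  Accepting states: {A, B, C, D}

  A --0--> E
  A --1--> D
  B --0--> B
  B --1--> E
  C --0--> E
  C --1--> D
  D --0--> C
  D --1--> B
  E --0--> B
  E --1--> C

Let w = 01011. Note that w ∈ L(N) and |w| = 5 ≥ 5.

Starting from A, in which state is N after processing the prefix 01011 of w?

D

State sequence: A -0-> E -1-> C -0-> E -1-> C -1-> D

After reading 5 characters, N is in state D.
(This kind of state-tracing is the core of the pumping-lemma construction: with 5 states, pigeonhole forces a repeat within the first 5 steps.)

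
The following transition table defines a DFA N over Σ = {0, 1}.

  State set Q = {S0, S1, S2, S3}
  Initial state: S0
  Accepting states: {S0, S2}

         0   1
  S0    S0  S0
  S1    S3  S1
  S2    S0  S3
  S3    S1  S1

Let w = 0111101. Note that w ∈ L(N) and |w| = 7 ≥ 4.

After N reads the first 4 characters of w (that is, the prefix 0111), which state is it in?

State sequence: S0 -0-> S0 -1-> S0 -1-> S0 -1-> S0

After reading 4 characters, N is in state S0.

S0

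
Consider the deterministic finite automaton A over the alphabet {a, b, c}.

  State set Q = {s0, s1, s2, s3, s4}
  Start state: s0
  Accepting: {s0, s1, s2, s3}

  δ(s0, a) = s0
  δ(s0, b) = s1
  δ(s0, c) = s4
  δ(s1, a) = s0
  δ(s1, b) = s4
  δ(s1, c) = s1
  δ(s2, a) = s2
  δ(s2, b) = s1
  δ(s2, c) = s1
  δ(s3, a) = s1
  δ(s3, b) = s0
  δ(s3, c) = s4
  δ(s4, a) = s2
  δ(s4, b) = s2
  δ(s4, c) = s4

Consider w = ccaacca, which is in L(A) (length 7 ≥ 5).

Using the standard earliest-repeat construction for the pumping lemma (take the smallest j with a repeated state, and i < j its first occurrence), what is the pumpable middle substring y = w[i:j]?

c

Run of A on w = c c a a c c a:
  step 0: s0  (start)
  step 1: s4  (read c: s0→s4)
  step 2: s4  (read c: s4→s4)   ← first repeat (s4 seen earlier)
  step 3: s2  (read a: s4→s2)
  step 4: s2  (read a: s2→s2)
  step 5: s1  (read c: s2→s1)
  step 6: s1  (read c: s1→s1)
  step 7: s0  (read a: s1→s0)

So i = 1, j = 2, giving x = w[0:1] = c, y = w[1:2] = c, z = w[2:7] = aacca.
Check: |xy| = 2 ≤ 5 and |y| = 1 ≥ 1. Reading y takes A from s4 back to s4, so every xyⁱz is accepted.
The DFA has 5 states, so the proof of the pumping lemma guarantees a repeated state among the first 5+1 visited; the segment between the two visits is the pumpable y.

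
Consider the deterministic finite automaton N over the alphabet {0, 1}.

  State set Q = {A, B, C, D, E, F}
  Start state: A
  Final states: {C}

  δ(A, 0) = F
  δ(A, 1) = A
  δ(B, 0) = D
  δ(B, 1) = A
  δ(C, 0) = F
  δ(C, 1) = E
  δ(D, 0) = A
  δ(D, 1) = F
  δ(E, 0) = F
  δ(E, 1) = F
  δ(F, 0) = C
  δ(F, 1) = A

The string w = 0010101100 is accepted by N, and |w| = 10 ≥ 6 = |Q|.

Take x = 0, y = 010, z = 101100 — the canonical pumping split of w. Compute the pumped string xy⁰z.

xy⁰z = xz = 0·101100 = 0101100.
Reading y = 010 takes N from F back to F, so after x the machine is still in F, and z then leads to the accepting state C. Hence 0101100 ∈ L(N).

0101100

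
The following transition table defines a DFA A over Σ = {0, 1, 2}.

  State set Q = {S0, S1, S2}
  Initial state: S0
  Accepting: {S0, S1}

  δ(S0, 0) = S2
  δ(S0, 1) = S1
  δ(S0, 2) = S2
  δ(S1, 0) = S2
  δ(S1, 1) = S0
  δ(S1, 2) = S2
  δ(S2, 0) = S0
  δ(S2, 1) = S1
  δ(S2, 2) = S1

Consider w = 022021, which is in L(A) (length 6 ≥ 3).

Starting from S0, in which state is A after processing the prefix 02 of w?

State sequence: S0 -0-> S2 -2-> S1

After reading 2 characters, A is in state S1.

S1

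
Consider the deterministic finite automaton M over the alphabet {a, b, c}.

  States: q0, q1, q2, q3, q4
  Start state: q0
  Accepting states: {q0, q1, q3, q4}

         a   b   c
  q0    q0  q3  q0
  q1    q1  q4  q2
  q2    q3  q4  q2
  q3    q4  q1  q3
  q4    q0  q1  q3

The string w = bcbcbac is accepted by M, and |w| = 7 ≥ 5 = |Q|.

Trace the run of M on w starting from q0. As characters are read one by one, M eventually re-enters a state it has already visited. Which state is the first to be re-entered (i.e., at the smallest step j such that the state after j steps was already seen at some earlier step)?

Run of M on w = b c b c b a c:
  step 0: q0  (start)
  step 1: q3  (read b: q0→q3)
  step 2: q3  (read c: q3→q3)   ← first repeat (q3 seen earlier)
  step 3: q1  (read b: q3→q1)
  step 4: q2  (read c: q1→q2)
  step 5: q4  (read b: q2→q4)
  step 6: q0  (read a: q4→q0)
  step 7: q0  (read c: q0→q0)

The earliest repeat is at step j = 2: M is in q3, which it already visited at step i = 1.
Pumping length from the standard proof: p = 5 (the number of states). The repeated state found above gives |xy| = j ≤ 5 and |y| = j − i ≥ 1.

q3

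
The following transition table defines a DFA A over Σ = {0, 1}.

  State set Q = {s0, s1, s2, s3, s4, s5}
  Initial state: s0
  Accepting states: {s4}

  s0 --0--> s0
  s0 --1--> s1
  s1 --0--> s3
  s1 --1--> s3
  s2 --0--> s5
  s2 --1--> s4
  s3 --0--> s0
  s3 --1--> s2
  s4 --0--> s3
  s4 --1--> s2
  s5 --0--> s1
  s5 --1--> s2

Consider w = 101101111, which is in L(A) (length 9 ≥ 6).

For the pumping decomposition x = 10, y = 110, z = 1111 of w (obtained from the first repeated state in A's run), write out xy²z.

101101101111

xy^2z = 10·110·110·1111 = 101101101111.
Reading y = 110 takes A from s3 back to s3, so after x·y·y the machine is still in s3, and z then leads to the accepting state s4. Hence 101101101111 ∈ L(A).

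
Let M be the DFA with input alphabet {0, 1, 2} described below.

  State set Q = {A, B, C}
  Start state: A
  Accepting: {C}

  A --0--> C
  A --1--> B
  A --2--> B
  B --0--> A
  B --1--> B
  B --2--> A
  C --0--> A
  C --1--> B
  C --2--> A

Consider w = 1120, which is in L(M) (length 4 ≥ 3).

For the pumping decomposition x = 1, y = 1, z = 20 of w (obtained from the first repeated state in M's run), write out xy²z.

11120

xy^2z = 1·1·1·20 = 11120.
Reading y = 1 takes M from B back to B, so after x·y·y the machine is still in B, and z then leads to the accepting state C. Hence 11120 ∈ L(M).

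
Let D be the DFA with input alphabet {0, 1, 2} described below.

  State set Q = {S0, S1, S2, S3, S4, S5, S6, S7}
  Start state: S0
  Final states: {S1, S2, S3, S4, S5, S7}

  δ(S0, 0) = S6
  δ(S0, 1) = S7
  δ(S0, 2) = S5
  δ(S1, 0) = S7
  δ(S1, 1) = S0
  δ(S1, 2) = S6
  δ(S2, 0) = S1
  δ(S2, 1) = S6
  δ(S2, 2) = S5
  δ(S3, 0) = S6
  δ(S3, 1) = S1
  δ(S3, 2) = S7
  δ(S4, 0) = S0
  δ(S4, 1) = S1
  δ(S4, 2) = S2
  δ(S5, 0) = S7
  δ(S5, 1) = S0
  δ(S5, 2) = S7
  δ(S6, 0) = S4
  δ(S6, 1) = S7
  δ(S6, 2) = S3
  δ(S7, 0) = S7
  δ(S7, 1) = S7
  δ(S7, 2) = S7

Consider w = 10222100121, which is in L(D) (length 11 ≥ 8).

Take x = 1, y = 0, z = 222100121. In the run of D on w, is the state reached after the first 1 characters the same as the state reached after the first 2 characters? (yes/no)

Run of D on the first 2 characters of w = 1 0:
  step 0: S0  (start)
  step 1: S7  (read 1: S0→S7)
  step 2: S7  (read 0: S7→S7)

After x (step 1): S7. After xy (step 2): S7.
They match, so y = 0 drives D around a cycle from S7 back to itself; pumping y any number of times keeps D in S7 before reading z, and xyⁱz ∈ L(D) for every i ≥ 0.

yes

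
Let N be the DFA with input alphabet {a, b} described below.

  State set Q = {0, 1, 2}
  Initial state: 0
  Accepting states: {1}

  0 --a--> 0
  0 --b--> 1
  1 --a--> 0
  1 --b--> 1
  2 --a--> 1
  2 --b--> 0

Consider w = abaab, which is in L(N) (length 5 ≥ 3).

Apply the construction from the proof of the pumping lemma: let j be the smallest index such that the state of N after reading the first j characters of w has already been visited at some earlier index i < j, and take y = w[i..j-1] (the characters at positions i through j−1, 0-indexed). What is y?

a

State sequence: 0 -a-> 0 -b-> 1 -a-> 0 -a-> 0 -b-> 1
First repeat at step 1: 0 was already visited.

So i = 0, j = 1, giving x = w[0:0] = ε, y = w[0:1] = a, z = w[1:5] = baab.
Check: |xy| = 1 ≤ 3 and |y| = 1 ≥ 1. Reading y takes N from 0 back to 0, so every xyⁱz is accepted.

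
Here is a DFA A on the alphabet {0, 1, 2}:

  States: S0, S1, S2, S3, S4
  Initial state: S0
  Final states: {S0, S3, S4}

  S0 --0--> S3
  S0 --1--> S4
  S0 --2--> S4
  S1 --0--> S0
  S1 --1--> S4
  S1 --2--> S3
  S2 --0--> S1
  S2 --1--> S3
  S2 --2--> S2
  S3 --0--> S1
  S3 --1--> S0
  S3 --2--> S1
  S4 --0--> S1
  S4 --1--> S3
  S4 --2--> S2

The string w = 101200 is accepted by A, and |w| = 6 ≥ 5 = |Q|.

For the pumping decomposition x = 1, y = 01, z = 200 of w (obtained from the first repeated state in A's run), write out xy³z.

1010101200

xy^3z = 1·01·01·01·200 = 1010101200.
Reading y = 01 takes A from S4 back to S4, so after x·y·y·y the machine is still in S4, and z then leads to the accepting state S0. Hence 1010101200 ∈ L(A).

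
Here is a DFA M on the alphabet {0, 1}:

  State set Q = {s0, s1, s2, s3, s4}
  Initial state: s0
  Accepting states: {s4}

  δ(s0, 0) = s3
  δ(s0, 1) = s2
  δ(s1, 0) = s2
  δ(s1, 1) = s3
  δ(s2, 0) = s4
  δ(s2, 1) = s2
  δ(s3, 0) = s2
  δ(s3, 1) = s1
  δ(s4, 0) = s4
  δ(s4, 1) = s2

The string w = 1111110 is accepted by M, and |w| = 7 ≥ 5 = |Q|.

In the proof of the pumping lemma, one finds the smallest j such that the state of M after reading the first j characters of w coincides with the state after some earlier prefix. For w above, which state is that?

Run of M on w = 1 1 1 1 1 1 0:
  step 0: s0  (start)
  step 1: s2  (read 1: s0→s2)
  step 2: s2  (read 1: s2→s2)   ← first repeat (s2 seen earlier)
  step 3: s2  (read 1: s2→s2)
  step 4: s2  (read 1: s2→s2)
  step 5: s2  (read 1: s2→s2)
  step 6: s2  (read 1: s2→s2)
  step 7: s4  (read 0: s2→s4)

The earliest repeat is at step j = 2: M is in s2, which it already visited at step i = 1.
Pumping length from the standard proof: p = 5 (the number of states). The repeated state found above gives |xy| = j ≤ 5 and |y| = j − i ≥ 1.

s2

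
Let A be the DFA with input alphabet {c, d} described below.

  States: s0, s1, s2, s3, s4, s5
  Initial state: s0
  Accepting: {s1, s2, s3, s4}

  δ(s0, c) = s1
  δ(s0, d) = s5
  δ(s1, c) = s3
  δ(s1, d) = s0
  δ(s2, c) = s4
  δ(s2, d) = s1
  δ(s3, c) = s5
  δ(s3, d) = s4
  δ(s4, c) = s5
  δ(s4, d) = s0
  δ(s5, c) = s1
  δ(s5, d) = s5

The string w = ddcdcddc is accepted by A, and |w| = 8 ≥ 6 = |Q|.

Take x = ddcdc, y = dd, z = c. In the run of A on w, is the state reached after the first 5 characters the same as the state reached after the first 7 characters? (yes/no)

State sequence: s0 -d-> s5 -d-> s5 -c-> s1 -d-> s0 -c-> s1 -d-> s0 -d-> s5

After x (step 5): s1. After xy (step 7): s5.
They differ (s1 ≠ s5), so y is not a cycle from the state after x; this split is not the one the pumping-lemma construction produces, and pumping y need not keep the string in L(A).

no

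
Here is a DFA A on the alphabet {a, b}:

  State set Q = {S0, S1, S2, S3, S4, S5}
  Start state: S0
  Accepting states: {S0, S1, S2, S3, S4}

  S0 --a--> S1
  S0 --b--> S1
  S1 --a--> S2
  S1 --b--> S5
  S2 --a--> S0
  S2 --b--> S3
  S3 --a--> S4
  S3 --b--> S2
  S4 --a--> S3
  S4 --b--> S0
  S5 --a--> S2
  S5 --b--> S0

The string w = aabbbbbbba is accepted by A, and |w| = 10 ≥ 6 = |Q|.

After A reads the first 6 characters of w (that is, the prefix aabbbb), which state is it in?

State sequence: S0 -a-> S1 -a-> S2 -b-> S3 -b-> S2 -b-> S3 -b-> S2

After reading 6 characters, A is in state S2.
(This kind of state-tracing is the core of the pumping-lemma construction: with 6 states, pigeonhole forces a repeat within the first 6 steps.)

S2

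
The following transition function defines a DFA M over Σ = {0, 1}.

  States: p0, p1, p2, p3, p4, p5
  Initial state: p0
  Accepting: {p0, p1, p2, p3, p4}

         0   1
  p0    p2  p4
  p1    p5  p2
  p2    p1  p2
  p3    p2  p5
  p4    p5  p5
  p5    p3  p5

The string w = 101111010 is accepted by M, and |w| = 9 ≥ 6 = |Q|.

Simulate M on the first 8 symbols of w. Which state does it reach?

p5

Run of M on the first 8 characters of w = 1 0 1 1 1 1 0 1:
  step 0: p0  (start)
  step 1: p4  (read 1: p0→p4)
  step 2: p5  (read 0: p4→p5)
  step 3: p5  (read 1: p5→p5)
  step 4: p5  (read 1: p5→p5)
  step 5: p5  (read 1: p5→p5)
  step 6: p5  (read 1: p5→p5)
  step 7: p3  (read 0: p5→p3)
  step 8: p5  (read 1: p3→p5)

After reading 8 characters, M is in state p5.
(This kind of state-tracing is the core of the pumping-lemma construction: with 6 states, pigeonhole forces a repeat within the first 6 steps.)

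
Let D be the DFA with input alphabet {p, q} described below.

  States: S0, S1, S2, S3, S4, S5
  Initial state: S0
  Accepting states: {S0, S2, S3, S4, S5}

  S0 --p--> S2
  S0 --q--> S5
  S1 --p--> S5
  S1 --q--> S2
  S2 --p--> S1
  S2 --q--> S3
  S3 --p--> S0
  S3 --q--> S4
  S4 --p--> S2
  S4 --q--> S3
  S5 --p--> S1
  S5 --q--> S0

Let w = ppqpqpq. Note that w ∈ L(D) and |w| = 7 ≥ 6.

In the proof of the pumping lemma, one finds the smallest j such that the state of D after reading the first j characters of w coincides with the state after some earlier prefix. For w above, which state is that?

State sequence: S0 -p-> S2 -p-> S1 -q-> S2 -p-> S1 -q-> S2 -p-> S1 -q-> S2
First repeat at step 3: S2 was already visited.

The earliest repeat is at step j = 3: D is in S2, which it already visited at step i = 1.
The DFA has 6 states, so the proof of the pumping lemma guarantees a repeated state among the first 6+1 visited; the segment between the two visits is the pumpable y.

S2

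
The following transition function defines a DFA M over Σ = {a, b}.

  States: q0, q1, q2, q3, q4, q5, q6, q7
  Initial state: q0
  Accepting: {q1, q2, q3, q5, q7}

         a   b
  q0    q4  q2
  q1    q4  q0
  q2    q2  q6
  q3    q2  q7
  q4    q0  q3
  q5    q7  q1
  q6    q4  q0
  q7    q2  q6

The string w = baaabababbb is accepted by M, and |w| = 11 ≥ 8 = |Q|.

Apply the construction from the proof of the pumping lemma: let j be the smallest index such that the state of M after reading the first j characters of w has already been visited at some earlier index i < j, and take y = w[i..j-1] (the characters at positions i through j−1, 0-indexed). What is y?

a

State sequence: q0 -b-> q2 -a-> q2 -a-> q2 -a-> q2 -b-> q6 -a-> q4 -b-> q3 -a-> q2 -b-> q6 -b-> q0 -b-> q2
First repeat at step 2: q2 was already visited.

So i = 1, j = 2, giving x = w[0:1] = b, y = w[1:2] = a, z = w[2:11] = aabababbb.
Check: |xy| = 2 ≤ 8 and |y| = 1 ≥ 1. Reading y takes M from q2 back to q2, so every xyⁱz is accepted.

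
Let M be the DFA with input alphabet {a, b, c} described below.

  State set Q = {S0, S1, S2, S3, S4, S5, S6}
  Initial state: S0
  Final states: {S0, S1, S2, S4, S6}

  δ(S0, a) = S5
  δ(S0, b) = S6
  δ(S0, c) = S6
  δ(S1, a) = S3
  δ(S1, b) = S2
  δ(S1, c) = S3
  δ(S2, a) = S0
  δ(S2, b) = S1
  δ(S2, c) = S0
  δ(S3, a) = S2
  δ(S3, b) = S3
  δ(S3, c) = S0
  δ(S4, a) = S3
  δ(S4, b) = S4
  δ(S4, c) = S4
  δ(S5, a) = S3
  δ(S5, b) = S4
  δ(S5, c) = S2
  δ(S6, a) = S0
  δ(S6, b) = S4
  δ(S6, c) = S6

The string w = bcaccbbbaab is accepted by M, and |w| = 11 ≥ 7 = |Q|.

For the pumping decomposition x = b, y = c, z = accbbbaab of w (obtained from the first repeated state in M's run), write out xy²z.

bccaccbbbaab

xy^2z = b·c·c·accbbbaab = bccaccbbbaab.
Reading y = c takes M from S6 back to S6, so after x·y·y the machine is still in S6, and z then leads to the accepting state S1. Hence bccaccbbbaab ∈ L(M).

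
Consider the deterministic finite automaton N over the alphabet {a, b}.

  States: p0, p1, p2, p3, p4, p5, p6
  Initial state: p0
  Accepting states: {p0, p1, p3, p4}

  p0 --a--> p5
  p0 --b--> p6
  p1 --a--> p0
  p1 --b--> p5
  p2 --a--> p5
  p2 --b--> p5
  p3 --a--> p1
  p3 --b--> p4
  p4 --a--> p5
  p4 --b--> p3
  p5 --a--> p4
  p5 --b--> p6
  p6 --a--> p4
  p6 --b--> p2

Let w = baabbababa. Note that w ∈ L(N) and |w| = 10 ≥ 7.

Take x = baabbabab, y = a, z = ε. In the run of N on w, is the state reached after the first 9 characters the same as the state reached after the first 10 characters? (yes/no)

no

State sequence: p0 -b-> p6 -a-> p4 -a-> p5 -b-> p6 -b-> p2 -a-> p5 -b-> p6 -a-> p4 -b-> p3 -a-> p1

After x (step 9): p3. After xy (step 10): p1.
They differ (p3 ≠ p1), so y is not a cycle from the state after x; this split is not the one the pumping-lemma construction produces, and pumping y need not keep the string in L(N).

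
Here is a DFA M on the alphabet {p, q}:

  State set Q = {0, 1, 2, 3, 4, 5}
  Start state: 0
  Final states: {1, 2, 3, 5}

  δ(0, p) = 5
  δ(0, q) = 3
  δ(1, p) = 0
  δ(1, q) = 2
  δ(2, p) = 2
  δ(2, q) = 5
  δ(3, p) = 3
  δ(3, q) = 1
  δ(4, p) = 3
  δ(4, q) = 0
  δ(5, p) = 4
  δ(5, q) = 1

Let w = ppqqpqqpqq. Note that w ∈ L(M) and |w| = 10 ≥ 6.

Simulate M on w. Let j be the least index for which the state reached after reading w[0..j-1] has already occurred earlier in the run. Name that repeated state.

0

Run of M on w = p p q q p q q p q q:
  step 0: 0  (start)
  step 1: 5  (read p: 0→5)
  step 2: 4  (read p: 5→4)
  step 3: 0  (read q: 4→0)   ← first repeat (0 seen earlier)
  step 4: 3  (read q: 0→3)
  step 5: 3  (read p: 3→3)
  step 6: 1  (read q: 3→1)
  step 7: 2  (read q: 1→2)
  step 8: 2  (read p: 2→2)
  step 9: 5  (read q: 2→5)
  step 10: 1  (read q: 5→1)

The earliest repeat is at step j = 3: M is in 0, which it already visited at step i = 0.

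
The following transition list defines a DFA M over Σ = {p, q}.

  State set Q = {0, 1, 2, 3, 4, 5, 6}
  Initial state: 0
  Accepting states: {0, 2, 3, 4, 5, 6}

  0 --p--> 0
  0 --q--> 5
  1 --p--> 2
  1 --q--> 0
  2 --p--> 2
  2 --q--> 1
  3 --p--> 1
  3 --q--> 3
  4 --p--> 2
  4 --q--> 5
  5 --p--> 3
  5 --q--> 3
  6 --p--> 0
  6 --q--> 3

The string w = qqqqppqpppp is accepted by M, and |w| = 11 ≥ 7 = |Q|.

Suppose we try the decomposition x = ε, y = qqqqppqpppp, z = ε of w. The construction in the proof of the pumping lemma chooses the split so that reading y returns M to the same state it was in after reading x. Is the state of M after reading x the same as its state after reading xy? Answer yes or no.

no

Run of M on the first 11 characters of w = q q q q p p q p p p p:
  step 0: 0  (start)
  step 1: 5  (read q: 0→5)
  step 2: 3  (read q: 5→3)
  step 3: 3  (read q: 3→3)
  step 4: 3  (read q: 3→3)
  step 5: 1  (read p: 3→1)
  step 6: 2  (read p: 1→2)
  step 7: 1  (read q: 2→1)
  step 8: 2  (read p: 1→2)
  step 9: 2  (read p: 2→2)
  step 10: 2  (read p: 2→2)
  step 11: 2  (read p: 2→2)

After x (step 0): 0. After xy (step 11): 2.
They differ (0 ≠ 2), so y is not a cycle from the state after x; this split is not the one the pumping-lemma construction produces, and pumping y need not keep the string in L(M).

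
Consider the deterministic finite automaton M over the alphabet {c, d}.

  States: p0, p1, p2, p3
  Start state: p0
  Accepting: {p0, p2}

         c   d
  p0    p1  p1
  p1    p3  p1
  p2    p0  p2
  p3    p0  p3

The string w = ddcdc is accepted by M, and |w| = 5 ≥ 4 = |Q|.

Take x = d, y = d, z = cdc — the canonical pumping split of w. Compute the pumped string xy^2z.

dddcdc

xy^2z = d·d·d·cdc = dddcdc.
Reading y = d takes M from p1 back to p1, so after x·y·y the machine is still in p1, and z then leads to the accepting state p0. Hence dddcdc ∈ L(M).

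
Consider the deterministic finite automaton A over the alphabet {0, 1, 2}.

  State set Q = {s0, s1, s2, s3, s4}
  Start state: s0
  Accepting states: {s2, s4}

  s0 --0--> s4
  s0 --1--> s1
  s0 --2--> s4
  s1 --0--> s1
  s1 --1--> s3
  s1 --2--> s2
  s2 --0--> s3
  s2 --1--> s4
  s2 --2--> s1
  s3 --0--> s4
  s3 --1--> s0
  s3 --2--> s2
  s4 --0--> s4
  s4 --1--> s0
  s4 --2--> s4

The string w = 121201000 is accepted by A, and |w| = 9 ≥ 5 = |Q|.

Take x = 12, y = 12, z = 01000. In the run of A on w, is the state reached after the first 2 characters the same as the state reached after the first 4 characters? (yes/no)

no

State sequence: s0 -1-> s1 -2-> s2 -1-> s4 -2-> s4

After x (step 2): s2. After xy (step 4): s4.
They differ (s2 ≠ s4), so y is not a cycle from the state after x; this split is not the one the pumping-lemma construction produces, and pumping y need not keep the string in L(A).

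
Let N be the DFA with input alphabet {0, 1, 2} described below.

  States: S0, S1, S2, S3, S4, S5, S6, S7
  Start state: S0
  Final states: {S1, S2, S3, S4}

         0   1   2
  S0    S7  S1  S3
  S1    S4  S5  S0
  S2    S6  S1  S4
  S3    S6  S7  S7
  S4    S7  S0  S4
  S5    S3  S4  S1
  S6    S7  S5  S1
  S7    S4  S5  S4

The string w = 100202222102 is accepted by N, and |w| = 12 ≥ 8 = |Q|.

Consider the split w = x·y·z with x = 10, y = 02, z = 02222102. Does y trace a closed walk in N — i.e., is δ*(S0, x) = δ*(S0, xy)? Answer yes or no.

State sequence: S0 -1-> S1 -0-> S4 -0-> S7 -2-> S4

After x (step 2): S4. After xy (step 4): S4.
They match, so y = 02 drives N around a cycle from S4 back to itself; pumping y any number of times keeps N in S4 before reading z, and xyⁱz ∈ L(N) for every i ≥ 0.

yes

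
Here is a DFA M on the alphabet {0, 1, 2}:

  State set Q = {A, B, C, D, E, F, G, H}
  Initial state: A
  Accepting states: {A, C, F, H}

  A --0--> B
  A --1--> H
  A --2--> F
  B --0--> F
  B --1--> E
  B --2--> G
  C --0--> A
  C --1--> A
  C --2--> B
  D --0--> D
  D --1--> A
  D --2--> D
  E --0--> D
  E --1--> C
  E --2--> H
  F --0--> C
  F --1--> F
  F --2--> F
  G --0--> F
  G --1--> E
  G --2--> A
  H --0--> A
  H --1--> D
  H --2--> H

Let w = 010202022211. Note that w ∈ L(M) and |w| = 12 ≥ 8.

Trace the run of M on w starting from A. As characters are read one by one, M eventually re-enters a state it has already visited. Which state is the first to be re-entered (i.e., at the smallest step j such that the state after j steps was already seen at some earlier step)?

Run of M on w = 0 1 0 2 0 2 0 2 2 2 1 1:
  step 0: A  (start)
  step 1: B  (read 0: A→B)
  step 2: E  (read 1: B→E)
  step 3: D  (read 0: E→D)
  step 4: D  (read 2: D→D)   ← first repeat (D seen earlier)
  step 5: D  (read 0: D→D)
  step 6: D  (read 2: D→D)
  step 7: D  (read 0: D→D)
  step 8: D  (read 2: D→D)
  step 9: D  (read 2: D→D)
  step 10: D  (read 2: D→D)
  step 11: A  (read 1: D→A)
  step 12: H  (read 1: A→H)

The earliest repeat is at step j = 4: M is in D, which it already visited at step i = 3.

D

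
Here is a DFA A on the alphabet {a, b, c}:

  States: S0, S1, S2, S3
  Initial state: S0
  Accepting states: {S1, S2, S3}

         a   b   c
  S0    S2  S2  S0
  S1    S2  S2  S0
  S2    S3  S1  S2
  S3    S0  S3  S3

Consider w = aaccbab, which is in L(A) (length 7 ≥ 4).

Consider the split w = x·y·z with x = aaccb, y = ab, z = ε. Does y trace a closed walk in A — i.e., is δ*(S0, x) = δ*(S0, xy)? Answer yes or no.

Run of A on the first 7 characters of w = a a c c b a b:
  step 0: S0  (start)
  step 1: S2  (read a: S0→S2)
  step 2: S3  (read a: S2→S3)
  step 3: S3  (read c: S3→S3)
  step 4: S3  (read c: S3→S3)
  step 5: S3  (read b: S3→S3)
  step 6: S0  (read a: S3→S0)
  step 7: S2  (read b: S0→S2)

After x (step 5): S3. After xy (step 7): S2.
They differ (S3 ≠ S2), so y is not a cycle from the state after x; this split is not the one the pumping-lemma construction produces, and pumping y need not keep the string in L(A).

no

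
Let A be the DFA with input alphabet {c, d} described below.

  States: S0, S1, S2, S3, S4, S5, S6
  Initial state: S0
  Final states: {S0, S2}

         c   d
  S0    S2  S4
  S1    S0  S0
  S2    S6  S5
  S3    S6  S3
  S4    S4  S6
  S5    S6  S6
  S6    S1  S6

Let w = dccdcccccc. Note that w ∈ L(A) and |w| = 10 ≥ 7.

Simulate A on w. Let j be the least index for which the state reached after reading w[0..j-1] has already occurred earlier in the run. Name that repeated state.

State sequence: S0 -d-> S4 -c-> S4 -c-> S4 -d-> S6 -c-> S1 -c-> S0 -c-> S2 -c-> S6 -c-> S1 -c-> S0
First repeat at step 2: S4 was already visited.

The earliest repeat is at step j = 2: A is in S4, which it already visited at step i = 1.
The DFA has 7 states, so the proof of the pumping lemma guarantees a repeated state among the first 7+1 visited; the segment between the two visits is the pumpable y.

S4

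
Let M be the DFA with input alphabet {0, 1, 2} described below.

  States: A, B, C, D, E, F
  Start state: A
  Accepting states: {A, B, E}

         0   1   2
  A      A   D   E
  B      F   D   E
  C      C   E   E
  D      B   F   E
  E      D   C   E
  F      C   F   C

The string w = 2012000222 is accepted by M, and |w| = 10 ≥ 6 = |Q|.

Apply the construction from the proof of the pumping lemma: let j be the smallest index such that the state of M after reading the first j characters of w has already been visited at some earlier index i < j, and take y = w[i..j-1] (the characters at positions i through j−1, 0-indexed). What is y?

Run of M on w = 2 0 1 2 0 0 0 2 2 2:
  step 0: A  (start)
  step 1: E  (read 2: A→E)
  step 2: D  (read 0: E→D)
  step 3: F  (read 1: D→F)
  step 4: C  (read 2: F→C)
  step 5: C  (read 0: C→C)   ← first repeat (C seen earlier)
  step 6: C  (read 0: C→C)
  step 7: C  (read 0: C→C)
  step 8: E  (read 2: C→E)
  step 9: E  (read 2: E→E)
  step 10: E  (read 2: E→E)

So i = 4, j = 5, giving x = w[0:4] = 2012, y = w[4:5] = 0, z = w[5:10] = 00222.
Check: |xy| = 5 ≤ 6 and |y| = 1 ≥ 1. Reading y takes M from C back to C, so every xyⁱz is accepted.

0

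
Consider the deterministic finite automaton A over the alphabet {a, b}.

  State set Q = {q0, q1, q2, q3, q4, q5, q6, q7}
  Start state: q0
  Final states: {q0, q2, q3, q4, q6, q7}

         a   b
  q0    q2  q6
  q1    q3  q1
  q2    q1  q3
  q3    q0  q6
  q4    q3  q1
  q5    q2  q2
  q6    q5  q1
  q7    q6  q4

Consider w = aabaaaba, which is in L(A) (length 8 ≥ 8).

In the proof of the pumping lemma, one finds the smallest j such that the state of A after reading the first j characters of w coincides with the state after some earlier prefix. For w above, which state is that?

q1

State sequence: q0 -a-> q2 -a-> q1 -b-> q1 -a-> q3 -a-> q0 -a-> q2 -b-> q3 -a-> q0
First repeat at step 3: q1 was already visited.

The earliest repeat is at step j = 3: A is in q1, which it already visited at step i = 2.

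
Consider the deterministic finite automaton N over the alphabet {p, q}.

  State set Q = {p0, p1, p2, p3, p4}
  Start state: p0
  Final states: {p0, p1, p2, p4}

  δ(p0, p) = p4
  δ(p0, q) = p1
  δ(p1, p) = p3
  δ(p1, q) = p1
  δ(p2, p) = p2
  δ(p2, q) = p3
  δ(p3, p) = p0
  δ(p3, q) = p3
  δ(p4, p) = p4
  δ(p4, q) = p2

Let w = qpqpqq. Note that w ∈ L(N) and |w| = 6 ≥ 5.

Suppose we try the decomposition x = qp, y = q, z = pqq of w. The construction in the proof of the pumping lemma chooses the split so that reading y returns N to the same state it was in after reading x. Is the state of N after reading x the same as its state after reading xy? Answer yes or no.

yes

Run of N on the first 3 characters of w = q p q:
  step 0: p0  (start)
  step 1: p1  (read q: p0→p1)
  step 2: p3  (read p: p1→p3)
  step 3: p3  (read q: p3→p3)

After x (step 2): p3. After xy (step 3): p3.
They match, so y = q drives N around a cycle from p3 back to itself; pumping y any number of times keeps N in p3 before reading z, and xyⁱz ∈ L(N) for every i ≥ 0.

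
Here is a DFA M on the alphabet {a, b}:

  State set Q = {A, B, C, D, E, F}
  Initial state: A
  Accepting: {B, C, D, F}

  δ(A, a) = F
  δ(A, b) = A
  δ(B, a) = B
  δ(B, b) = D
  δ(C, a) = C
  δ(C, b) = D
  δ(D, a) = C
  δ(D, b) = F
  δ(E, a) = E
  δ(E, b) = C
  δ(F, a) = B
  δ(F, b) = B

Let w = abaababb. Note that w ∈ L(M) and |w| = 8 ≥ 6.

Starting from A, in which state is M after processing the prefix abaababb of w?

Run of M on the first 8 characters of w = a b a a b a b b:
  step 0: A  (start)
  step 1: F  (read a: A→F)
  step 2: B  (read b: F→B)
  step 3: B  (read a: B→B)
  step 4: B  (read a: B→B)
  step 5: D  (read b: B→D)
  step 6: C  (read a: D→C)
  step 7: D  (read b: C→D)
  step 8: F  (read b: D→F)

After reading 8 characters, M is in state F.
(This kind of state-tracing is the core of the pumping-lemma construction: with 6 states, pigeonhole forces a repeat within the first 6 steps.)

F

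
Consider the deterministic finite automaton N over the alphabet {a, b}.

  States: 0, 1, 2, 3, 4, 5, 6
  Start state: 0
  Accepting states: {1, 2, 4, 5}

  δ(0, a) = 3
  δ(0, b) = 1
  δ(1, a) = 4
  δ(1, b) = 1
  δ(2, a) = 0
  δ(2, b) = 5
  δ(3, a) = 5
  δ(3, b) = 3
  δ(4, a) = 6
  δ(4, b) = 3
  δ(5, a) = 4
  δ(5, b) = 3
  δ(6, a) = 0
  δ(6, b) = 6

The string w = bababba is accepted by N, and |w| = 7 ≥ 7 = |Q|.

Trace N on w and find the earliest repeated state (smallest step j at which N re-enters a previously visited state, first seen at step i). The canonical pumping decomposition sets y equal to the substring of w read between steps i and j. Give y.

ab

State sequence: 0 -b-> 1 -a-> 4 -b-> 3 -a-> 5 -b-> 3 -b-> 3 -a-> 5
First repeat at step 5: 3 was already visited.

So i = 3, j = 5, giving x = w[0:3] = bab, y = w[3:5] = ab, z = w[5:7] = ba.
Check: |xy| = 5 ≤ 7 and |y| = 2 ≥ 1. Reading y takes N from 3 back to 3, so every xyⁱz is accepted.
Since N has 7 states, any run of length ≥ 7 visits 7+1 states, so by pigeonhole some state repeats within the first 7 steps — that repeat gives the pumpable loop.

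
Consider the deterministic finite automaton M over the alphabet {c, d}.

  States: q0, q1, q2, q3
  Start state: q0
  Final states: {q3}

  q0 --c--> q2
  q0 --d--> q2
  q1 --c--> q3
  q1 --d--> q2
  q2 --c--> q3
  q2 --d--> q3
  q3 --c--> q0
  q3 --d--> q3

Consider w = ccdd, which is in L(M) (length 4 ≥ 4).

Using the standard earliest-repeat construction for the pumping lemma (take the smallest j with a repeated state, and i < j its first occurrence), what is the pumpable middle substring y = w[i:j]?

d

State sequence: q0 -c-> q2 -c-> q3 -d-> q3 -d-> q3
First repeat at step 3: q3 was already visited.

So i = 2, j = 3, giving x = w[0:2] = cc, y = w[2:3] = d, z = w[3:4] = d.
Check: |xy| = 3 ≤ 4 and |y| = 1 ≥ 1. Reading y takes M from q3 back to q3, so every xyⁱz is accepted.
With |Q| = 4, pigeonhole forces a state repeat no later than step 4; the substring read between the first and second visits to that state can be pumped.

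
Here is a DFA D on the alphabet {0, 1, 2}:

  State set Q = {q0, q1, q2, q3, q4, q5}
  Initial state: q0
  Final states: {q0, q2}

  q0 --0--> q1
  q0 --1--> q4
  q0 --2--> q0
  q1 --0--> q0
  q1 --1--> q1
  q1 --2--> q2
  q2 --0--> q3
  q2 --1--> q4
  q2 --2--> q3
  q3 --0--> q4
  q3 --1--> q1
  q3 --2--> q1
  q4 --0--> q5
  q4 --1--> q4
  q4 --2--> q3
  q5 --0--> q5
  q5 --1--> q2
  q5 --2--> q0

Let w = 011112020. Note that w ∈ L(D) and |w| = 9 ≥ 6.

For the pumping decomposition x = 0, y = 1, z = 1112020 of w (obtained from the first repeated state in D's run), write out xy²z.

xy^2z = 0·1·1·1112020 = 0111112020.
Reading y = 1 takes D from q1 back to q1, so after x·y·y the machine is still in q1, and z then leads to the accepting state q0. Hence 0111112020 ∈ L(D).

0111112020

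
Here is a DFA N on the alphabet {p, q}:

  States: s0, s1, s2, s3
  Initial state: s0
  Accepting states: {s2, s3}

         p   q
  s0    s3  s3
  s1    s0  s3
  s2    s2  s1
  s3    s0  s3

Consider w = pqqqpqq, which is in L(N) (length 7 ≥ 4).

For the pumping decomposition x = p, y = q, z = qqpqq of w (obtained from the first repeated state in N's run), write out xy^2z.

pqqqqpqq

xy^2z = p·q·q·qqpqq = pqqqqpqq.
Reading y = q takes N from s3 back to s3, so after x·y·y the machine is still in s3, and z then leads to the accepting state s3. Hence pqqqqpqq ∈ L(N).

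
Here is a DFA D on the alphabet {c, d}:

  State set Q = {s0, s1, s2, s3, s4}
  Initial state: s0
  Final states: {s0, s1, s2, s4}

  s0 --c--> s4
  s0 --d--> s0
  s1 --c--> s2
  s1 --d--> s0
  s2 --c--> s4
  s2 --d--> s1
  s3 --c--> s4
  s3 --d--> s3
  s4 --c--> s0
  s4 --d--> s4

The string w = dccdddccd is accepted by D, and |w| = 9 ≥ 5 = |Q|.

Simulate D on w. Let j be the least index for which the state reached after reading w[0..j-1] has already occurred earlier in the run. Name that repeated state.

State sequence: s0 -d-> s0 -c-> s4 -c-> s0 -d-> s0 -d-> s0 -d-> s0 -c-> s4 -c-> s0 -d-> s0
First repeat at step 1: s0 was already visited.

The earliest repeat is at step j = 1: D is in s0, which it already visited at step i = 0.

s0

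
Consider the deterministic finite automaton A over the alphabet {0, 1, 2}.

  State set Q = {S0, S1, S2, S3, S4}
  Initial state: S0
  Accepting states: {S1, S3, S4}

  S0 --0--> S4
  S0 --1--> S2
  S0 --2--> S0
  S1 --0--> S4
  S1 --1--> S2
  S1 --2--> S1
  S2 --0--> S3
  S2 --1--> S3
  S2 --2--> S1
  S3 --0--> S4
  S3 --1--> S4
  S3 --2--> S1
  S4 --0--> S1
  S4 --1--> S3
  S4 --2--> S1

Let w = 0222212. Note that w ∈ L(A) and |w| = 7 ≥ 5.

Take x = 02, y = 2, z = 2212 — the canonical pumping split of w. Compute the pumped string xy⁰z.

022212

xy⁰z = xz = 02·2212 = 022212.
Reading y = 2 takes A from S1 back to S1, so after x the machine is still in S1, and z then leads to the accepting state S1. Hence 022212 ∈ L(A).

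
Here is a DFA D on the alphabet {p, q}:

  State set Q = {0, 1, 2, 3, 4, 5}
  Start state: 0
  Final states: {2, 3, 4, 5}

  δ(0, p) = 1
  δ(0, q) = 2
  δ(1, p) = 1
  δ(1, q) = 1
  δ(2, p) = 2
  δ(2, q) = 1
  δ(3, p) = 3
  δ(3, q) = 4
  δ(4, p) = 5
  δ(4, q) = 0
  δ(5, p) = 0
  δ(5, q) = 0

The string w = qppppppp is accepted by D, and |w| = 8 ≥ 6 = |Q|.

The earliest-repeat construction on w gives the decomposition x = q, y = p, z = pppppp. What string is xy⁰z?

xy⁰z = xz = q·pppppp = qpppppp.
Reading y = p takes D from 2 back to 2, so after x the machine is still in 2, and z then leads to the accepting state 2. Hence qpppppp ∈ L(D).

qpppppp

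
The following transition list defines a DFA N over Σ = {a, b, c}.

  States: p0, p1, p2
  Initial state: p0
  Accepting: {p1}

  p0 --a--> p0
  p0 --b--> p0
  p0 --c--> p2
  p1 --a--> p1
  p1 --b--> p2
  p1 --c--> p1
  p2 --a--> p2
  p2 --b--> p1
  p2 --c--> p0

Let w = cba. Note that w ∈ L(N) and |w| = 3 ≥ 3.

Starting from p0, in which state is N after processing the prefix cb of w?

State sequence: p0 -c-> p2 -b-> p1

After reading 2 characters, N is in state p1.

p1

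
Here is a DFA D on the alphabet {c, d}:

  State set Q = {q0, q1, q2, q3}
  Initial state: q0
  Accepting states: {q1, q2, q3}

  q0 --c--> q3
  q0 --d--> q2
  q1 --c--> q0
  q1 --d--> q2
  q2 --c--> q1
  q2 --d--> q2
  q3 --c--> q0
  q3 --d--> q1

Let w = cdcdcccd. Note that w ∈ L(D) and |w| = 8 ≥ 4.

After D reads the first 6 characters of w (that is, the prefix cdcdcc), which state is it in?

q0

Run of D on the first 6 characters of w = c d c d c c:
  step 0: q0  (start)
  step 1: q3  (read c: q0→q3)
  step 2: q1  (read d: q3→q1)
  step 3: q0  (read c: q1→q0)
  step 4: q2  (read d: q0→q2)
  step 5: q1  (read c: q2→q1)
  step 6: q0  (read c: q1→q0)

After reading 6 characters, D is in state q0.
(This kind of state-tracing is the core of the pumping-lemma construction: with 4 states, pigeonhole forces a repeat within the first 4 steps.)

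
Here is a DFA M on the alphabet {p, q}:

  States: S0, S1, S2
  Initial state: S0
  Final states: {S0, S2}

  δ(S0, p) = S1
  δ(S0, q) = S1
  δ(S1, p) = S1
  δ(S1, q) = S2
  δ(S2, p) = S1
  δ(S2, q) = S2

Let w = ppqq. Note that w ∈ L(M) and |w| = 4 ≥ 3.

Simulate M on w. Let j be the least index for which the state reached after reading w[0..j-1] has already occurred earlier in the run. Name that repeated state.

S1

State sequence: S0 -p-> S1 -p-> S1 -q-> S2 -q-> S2
First repeat at step 2: S1 was already visited.

The earliest repeat is at step j = 2: M is in S1, which it already visited at step i = 1.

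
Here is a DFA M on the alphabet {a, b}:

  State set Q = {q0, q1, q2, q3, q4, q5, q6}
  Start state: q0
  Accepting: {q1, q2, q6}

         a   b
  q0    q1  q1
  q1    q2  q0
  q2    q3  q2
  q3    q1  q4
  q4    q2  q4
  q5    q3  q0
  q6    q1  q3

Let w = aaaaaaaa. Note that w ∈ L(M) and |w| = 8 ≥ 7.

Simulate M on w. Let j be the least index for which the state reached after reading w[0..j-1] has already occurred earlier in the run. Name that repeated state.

Run of M on w = a a a a a a a a:
  step 0: q0  (start)
  step 1: q1  (read a: q0→q1)
  step 2: q2  (read a: q1→q2)
  step 3: q3  (read a: q2→q3)
  step 4: q1  (read a: q3→q1)   ← first repeat (q1 seen earlier)
  step 5: q2  (read a: q1→q2)
  step 6: q3  (read a: q2→q3)
  step 7: q1  (read a: q3→q1)
  step 8: q2  (read a: q1→q2)

The earliest repeat is at step j = 4: M is in q1, which it already visited at step i = 1.
Pumping length from the standard proof: p = 7 (the number of states). The repeated state found above gives |xy| = j ≤ 7 and |y| = j − i ≥ 1.

q1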